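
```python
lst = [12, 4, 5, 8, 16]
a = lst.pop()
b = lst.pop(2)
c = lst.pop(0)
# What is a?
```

After line 1: lst = [12, 4, 5, 8, 16]
After line 2 (pop() -> a = 16): lst = [12, 4, 5, 8]
After line 3 (pop(2) -> b = 5): lst = [12, 4, 8]
After line 4 (pop(0) -> c = 12): lst = [4, 8]

16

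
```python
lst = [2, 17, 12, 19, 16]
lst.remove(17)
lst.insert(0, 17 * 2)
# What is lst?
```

After line 1: lst = [2, 17, 12, 19, 16]
After line 2 (remove first 17): lst = [2, 12, 19, 16]
After line 3 (insert 34 at index 0): lst = [34, 2, 12, 19, 16]

[34, 2, 12, 19, 16]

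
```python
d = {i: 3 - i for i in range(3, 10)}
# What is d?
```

{3: 0, 4: -1, 5: -2, 6: -3, 7: -4, 8: -5, 9: -6}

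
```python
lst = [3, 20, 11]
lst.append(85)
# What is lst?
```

[3, 20, 11, 85]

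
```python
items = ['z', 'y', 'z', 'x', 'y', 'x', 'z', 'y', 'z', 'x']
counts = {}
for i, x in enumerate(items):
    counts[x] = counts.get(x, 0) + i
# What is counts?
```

Initial: counts = {}, items = ['z', 'y', 'z', 'x', 'y', 'x', 'z', 'y', 'z', 'x']
i=0, x='z': counts = {'z': 0}
i=1, x='y': counts = {'z': 0, 'y': 1}
i=2, x='z': counts = {'z': 2, 'y': 1}
i=3, x='x': counts = {'z': 2, 'y': 1, 'x': 3}
i=4, x='y': counts = {'z': 2, 'y': 5, 'x': 3}
i=5, x='x': counts = {'z': 2, 'y': 5, 'x': 8}
i=6, x='z': counts = {'z': 8, 'y': 5, 'x': 8}
i=7, x='y': counts = {'z': 8, 'y': 12, 'x': 8}
i=8, x='z': counts = {'z': 16, 'y': 12, 'x': 8}
i=9, x='x': counts = {'z': 16, 'y': 12, 'x': 17}

{'z': 16, 'y': 12, 'x': 17}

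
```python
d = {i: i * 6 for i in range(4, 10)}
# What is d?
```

{4: 24, 5: 30, 6: 36, 7: 42, 8: 48, 9: 54}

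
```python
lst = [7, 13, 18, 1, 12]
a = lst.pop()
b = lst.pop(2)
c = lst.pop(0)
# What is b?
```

After line 1: lst = [7, 13, 18, 1, 12]
After line 2 (pop() -> a = 12): lst = [7, 13, 18, 1]
After line 3 (pop(2) -> b = 18): lst = [7, 13, 1]
After line 4 (pop(0) -> c = 7): lst = [13, 1]

18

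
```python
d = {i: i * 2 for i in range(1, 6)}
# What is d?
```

{1: 2, 2: 4, 3: 6, 4: 8, 5: 10}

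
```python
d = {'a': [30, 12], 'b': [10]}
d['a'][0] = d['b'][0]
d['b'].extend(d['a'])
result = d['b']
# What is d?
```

After line 1: d = {'a': [30, 12], 'b': [10]}
After line 2 (a[0] = b[0] = 10): d = {'a': [10, 12], 'b': [10]}
After line 3 (b.extend(a) appends [10, 12]): d = {'a': [10, 12], 'b': [10, 10, 12]}
After line 4: result = d['b'] = [10, 10, 12]

{'a': [10, 12], 'b': [10, 10, 12]}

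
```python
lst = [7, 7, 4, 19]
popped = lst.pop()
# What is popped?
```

19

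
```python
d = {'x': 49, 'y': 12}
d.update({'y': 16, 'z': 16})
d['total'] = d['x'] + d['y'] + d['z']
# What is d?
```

After line 1: d = {'x': 49, 'y': 12}
After line 2 (y overwritten, z added): d = {'x': 49, 'y': 16, 'z': 16}
After line 3 (total = 49 + 16 + 16 = 81): d = {'x': 49, 'y': 16, 'z': 16, 'total': 81}

{'x': 49, 'y': 16, 'z': 16, 'total': 81}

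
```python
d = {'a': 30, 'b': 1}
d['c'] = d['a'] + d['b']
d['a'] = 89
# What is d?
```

After line 1: d = {'a': 30, 'b': 1}
After line 2 (d['c'] = 30 + 1): d = {'a': 30, 'b': 1, 'c': 31}
After line 3: d = {'a': 89, 'b': 1, 'c': 31}

{'a': 89, 'b': 1, 'c': 31}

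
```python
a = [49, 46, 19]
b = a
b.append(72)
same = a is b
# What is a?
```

After line 1: a = [49, 46, 19]
After line 2 (b = a is an alias, same object): a = [49, 46, 19], b = [49, 46, 19]
After line 3 (b.append mutates the shared list): a = [49, 46, 19, 72], b = [49, 46, 19, 72]
After line 4 (same = a is b; same object -> True): same = True

[49, 46, 19, 72]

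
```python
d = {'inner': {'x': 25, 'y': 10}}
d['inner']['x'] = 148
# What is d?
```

After line 1: d = {'inner': {'x': 25, 'y': 10}}
After line 2 (inner x overwritten): d = {'inner': {'x': 148, 'y': 10}}

{'inner': {'x': 148, 'y': 10}}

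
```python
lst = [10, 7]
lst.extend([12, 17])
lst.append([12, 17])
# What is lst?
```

After line 1: lst = [10, 7]
After line 2 (extend unpacks [12, 17]): lst = [10, 7, 12, 17]
After line 3 (append adds [12, 17] as single element): lst = [10, 7, 12, 17, [12, 17]]

[10, 7, 12, 17, [12, 17]]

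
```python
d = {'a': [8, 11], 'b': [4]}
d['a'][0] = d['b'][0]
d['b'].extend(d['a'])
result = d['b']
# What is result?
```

After line 1: d = {'a': [8, 11], 'b': [4]}
After line 2 (a[0] = b[0] = 4): d = {'a': [4, 11], 'b': [4]}
After line 3 (b.extend(a) appends [4, 11]): d = {'a': [4, 11], 'b': [4, 4, 11]}
After line 4: result = d['b'] = [4, 4, 11]

[4, 4, 11]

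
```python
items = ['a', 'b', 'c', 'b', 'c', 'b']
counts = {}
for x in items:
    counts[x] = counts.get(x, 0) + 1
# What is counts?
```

Initial: counts = {}, items = ['a', 'b', 'c', 'b', 'c', 'b']
See 'a': counts = {'a': 1}
See 'b': counts = {'a': 1, 'b': 1}
See 'c': counts = {'a': 1, 'b': 1, 'c': 1}
See 'b': counts = {'a': 1, 'b': 2, 'c': 1}
See 'c': counts = {'a': 1, 'b': 2, 'c': 2}
See 'b': counts = {'a': 1, 'b': 3, 'c': 2}

{'a': 1, 'b': 3, 'c': 2}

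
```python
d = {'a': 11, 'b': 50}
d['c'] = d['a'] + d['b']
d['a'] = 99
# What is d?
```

After line 1: d = {'a': 11, 'b': 50}
After line 2 (d['c'] = 11 + 50): d = {'a': 11, 'b': 50, 'c': 61}
After line 3: d = {'a': 99, 'b': 50, 'c': 61}

{'a': 99, 'b': 50, 'c': 61}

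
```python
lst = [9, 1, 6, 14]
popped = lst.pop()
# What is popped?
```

14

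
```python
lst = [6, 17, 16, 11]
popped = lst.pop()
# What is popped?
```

11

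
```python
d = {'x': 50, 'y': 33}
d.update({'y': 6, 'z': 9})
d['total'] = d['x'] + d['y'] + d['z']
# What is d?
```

After line 1: d = {'x': 50, 'y': 33}
After line 2 (y overwritten, z added): d = {'x': 50, 'y': 6, 'z': 9}
After line 3 (total = 50 + 6 + 9 = 65): d = {'x': 50, 'y': 6, 'z': 9, 'total': 65}

{'x': 50, 'y': 6, 'z': 9, 'total': 65}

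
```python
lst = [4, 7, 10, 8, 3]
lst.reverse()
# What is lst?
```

[3, 8, 10, 7, 4]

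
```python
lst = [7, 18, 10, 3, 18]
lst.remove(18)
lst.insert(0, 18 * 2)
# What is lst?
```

After line 1: lst = [7, 18, 10, 3, 18]
After line 2 (remove first 18): lst = [7, 10, 3, 18]
After line 3 (insert 36 at index 0): lst = [36, 7, 10, 3, 18]

[36, 7, 10, 3, 18]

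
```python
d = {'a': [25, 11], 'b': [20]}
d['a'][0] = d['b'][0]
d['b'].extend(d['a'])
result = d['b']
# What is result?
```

After line 1: d = {'a': [25, 11], 'b': [20]}
After line 2 (a[0] = b[0] = 20): d = {'a': [20, 11], 'b': [20]}
After line 3 (b.extend(a) appends [20, 11]): d = {'a': [20, 11], 'b': [20, 20, 11]}
After line 4: result = d['b'] = [20, 20, 11]

[20, 20, 11]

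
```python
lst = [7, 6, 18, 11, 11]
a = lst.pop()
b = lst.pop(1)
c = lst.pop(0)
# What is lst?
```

After line 1: lst = [7, 6, 18, 11, 11]
After line 2 (pop() -> a = 11): lst = [7, 6, 18, 11]
After line 3 (pop(1) -> b = 6): lst = [7, 18, 11]
After line 4 (pop(0) -> c = 7): lst = [18, 11]

[18, 11]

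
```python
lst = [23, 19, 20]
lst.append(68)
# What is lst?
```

[23, 19, 20, 68]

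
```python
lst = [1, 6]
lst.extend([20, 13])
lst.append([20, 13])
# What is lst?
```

After line 1: lst = [1, 6]
After line 2 (extend unpacks [20, 13]): lst = [1, 6, 20, 13]
After line 3 (append adds [20, 13] as single element): lst = [1, 6, 20, 13, [20, 13]]

[1, 6, 20, 13, [20, 13]]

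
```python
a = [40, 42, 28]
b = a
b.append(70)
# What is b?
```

After line 1: a = [40, 42, 28]
After line 2 (b = a is an alias, same object): a = [40, 42, 28], b = [40, 42, 28]
After line 3 (b.append mutates the shared list): a = [40, 42, 28, 70], b = [40, 42, 28, 70]

[40, 42, 28, 70]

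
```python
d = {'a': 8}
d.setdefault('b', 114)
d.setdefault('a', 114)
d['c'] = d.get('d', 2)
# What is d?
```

After line 1: d = {'a': 8}
After line 2 (setdefault adds 'b'=114): d = {'a': 8, 'b': 114}
After line 3 (setdefault 'a' no-op, already exists): d = {'a': 8, 'b': 114}
After line 4 (get('d', 2) returns default since 'd' not in d): d = {'a': 8, 'b': 114, 'c': 2}

{'a': 8, 'b': 114, 'c': 2}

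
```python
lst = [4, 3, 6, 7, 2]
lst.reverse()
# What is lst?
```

[2, 7, 6, 3, 4]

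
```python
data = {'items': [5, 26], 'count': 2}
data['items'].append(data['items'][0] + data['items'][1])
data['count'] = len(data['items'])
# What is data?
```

After line 1: data = {'items': [5, 26], 'count': 2}
After line 2 (append 5 + 26 = 31): data = {'items': [5, 26, 31], 'count': 2}
After line 3 (count = len(items) = 3): data = {'items': [5, 26, 31], 'count': 3}

{'items': [5, 26, 31], 'count': 3}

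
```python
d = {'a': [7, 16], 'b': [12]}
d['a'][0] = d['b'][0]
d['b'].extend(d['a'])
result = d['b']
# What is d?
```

After line 1: d = {'a': [7, 16], 'b': [12]}
After line 2 (a[0] = b[0] = 12): d = {'a': [12, 16], 'b': [12]}
After line 3 (b.extend(a) appends [12, 16]): d = {'a': [12, 16], 'b': [12, 12, 16]}
After line 4: result = d['b'] = [12, 12, 16]

{'a': [12, 16], 'b': [12, 12, 16]}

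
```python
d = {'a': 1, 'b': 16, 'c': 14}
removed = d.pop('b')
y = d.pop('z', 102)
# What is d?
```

After line 1: d = {'a': 1, 'b': 16, 'c': 14}
After line 2 (pop 'b' returns 16): d = {'a': 1, 'c': 14}, removed = 16
After line 3 (pop 'z' missing, returns default 102): d = {'a': 1, 'c': 14}, y = 102

{'a': 1, 'c': 14}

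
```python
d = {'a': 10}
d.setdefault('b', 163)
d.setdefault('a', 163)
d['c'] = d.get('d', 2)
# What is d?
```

After line 1: d = {'a': 10}
After line 2 (setdefault adds 'b'=163): d = {'a': 10, 'b': 163}
After line 3 (setdefault 'a' no-op, already exists): d = {'a': 10, 'b': 163}
After line 4 (get('d', 2) returns default since 'd' not in d): d = {'a': 10, 'b': 163, 'c': 2}

{'a': 10, 'b': 163, 'c': 2}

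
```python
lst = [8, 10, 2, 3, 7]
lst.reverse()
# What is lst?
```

[7, 3, 2, 10, 8]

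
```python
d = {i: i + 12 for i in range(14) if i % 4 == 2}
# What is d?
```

{2: 14, 6: 18, 10: 22}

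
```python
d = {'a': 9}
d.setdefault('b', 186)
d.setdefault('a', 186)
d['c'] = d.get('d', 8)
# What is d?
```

After line 1: d = {'a': 9}
After line 2 (setdefault adds 'b'=186): d = {'a': 9, 'b': 186}
After line 3 (setdefault 'a' no-op, already exists): d = {'a': 9, 'b': 186}
After line 4 (get('d', 8) returns default since 'd' not in d): d = {'a': 9, 'b': 186, 'c': 8}

{'a': 9, 'b': 186, 'c': 8}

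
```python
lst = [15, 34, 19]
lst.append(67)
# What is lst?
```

[15, 34, 19, 67]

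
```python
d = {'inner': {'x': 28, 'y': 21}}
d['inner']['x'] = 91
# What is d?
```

After line 1: d = {'inner': {'x': 28, 'y': 21}}
After line 2 (inner x overwritten): d = {'inner': {'x': 91, 'y': 21}}

{'inner': {'x': 91, 'y': 21}}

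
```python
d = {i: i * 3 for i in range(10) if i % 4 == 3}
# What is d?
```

{3: 9, 7: 21}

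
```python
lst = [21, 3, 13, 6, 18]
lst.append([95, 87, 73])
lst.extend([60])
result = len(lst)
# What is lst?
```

After line 1: lst = [21, 3, 13, 6, 18]
After line 2 (append adds [95, 87, 73] as single element): lst = [21, 3, 13, 6, 18, [95, 87, 73]]
After line 3 (extend unpacks [60], adds 60): lst = [21, 3, 13, 6, 18, [95, 87, 73], 60]
After line 4: result = len(lst) = 7

[21, 3, 13, 6, 18, [95, 87, 73], 60]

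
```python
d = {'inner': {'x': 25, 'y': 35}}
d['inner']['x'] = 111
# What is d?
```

After line 1: d = {'inner': {'x': 25, 'y': 35}}
After line 2 (inner x overwritten): d = {'inner': {'x': 111, 'y': 35}}

{'inner': {'x': 111, 'y': 35}}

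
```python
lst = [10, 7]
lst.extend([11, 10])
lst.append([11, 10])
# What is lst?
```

After line 1: lst = [10, 7]
After line 2 (extend unpacks [11, 10]): lst = [10, 7, 11, 10]
After line 3 (append adds [11, 10] as single element): lst = [10, 7, 11, 10, [11, 10]]

[10, 7, 11, 10, [11, 10]]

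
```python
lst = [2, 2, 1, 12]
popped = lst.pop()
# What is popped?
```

12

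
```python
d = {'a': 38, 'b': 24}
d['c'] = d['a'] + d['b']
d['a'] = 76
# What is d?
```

After line 1: d = {'a': 38, 'b': 24}
After line 2 (d['c'] = 38 + 24): d = {'a': 38, 'b': 24, 'c': 62}
After line 3: d = {'a': 76, 'b': 24, 'c': 62}

{'a': 76, 'b': 24, 'c': 62}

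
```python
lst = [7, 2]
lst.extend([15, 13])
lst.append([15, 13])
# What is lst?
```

After line 1: lst = [7, 2]
After line 2 (extend unpacks [15, 13]): lst = [7, 2, 15, 13]
After line 3 (append adds [15, 13] as single element): lst = [7, 2, 15, 13, [15, 13]]

[7, 2, 15, 13, [15, 13]]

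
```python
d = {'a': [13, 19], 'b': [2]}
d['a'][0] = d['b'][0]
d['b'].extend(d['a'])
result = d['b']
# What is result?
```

After line 1: d = {'a': [13, 19], 'b': [2]}
After line 2 (a[0] = b[0] = 2): d = {'a': [2, 19], 'b': [2]}
After line 3 (b.extend(a) appends [2, 19]): d = {'a': [2, 19], 'b': [2, 2, 19]}
After line 4: result = d['b'] = [2, 2, 19]

[2, 2, 19]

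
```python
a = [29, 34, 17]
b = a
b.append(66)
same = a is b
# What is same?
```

After line 1: a = [29, 34, 17]
After line 2 (b = a is an alias, same object): a = [29, 34, 17], b = [29, 34, 17]
After line 3 (b.append mutates the shared list): a = [29, 34, 17, 66], b = [29, 34, 17, 66]
After line 4 (same = a is b; same object -> True): same = True

True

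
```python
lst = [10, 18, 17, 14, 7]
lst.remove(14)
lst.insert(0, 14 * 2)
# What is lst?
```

After line 1: lst = [10, 18, 17, 14, 7]
After line 2 (remove first 14): lst = [10, 18, 17, 7]
After line 3 (insert 28 at index 0): lst = [28, 10, 18, 17, 7]

[28, 10, 18, 17, 7]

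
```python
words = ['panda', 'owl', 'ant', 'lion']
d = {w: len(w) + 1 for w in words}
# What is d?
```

{'panda': 6, 'owl': 4, 'ant': 4, 'lion': 5}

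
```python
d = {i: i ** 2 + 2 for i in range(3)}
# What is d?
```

{0: 2, 1: 3, 2: 6}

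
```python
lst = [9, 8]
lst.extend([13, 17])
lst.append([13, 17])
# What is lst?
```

After line 1: lst = [9, 8]
After line 2 (extend unpacks [13, 17]): lst = [9, 8, 13, 17]
After line 3 (append adds [13, 17] as single element): lst = [9, 8, 13, 17, [13, 17]]

[9, 8, 13, 17, [13, 17]]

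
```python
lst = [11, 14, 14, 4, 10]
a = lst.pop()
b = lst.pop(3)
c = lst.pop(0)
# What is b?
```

After line 1: lst = [11, 14, 14, 4, 10]
After line 2 (pop() -> a = 10): lst = [11, 14, 14, 4]
After line 3 (pop(3) -> b = 4): lst = [11, 14, 14]
After line 4 (pop(0) -> c = 11): lst = [14, 14]

4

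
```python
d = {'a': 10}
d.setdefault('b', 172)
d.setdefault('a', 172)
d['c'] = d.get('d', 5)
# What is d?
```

After line 1: d = {'a': 10}
After line 2 (setdefault adds 'b'=172): d = {'a': 10, 'b': 172}
After line 3 (setdefault 'a' no-op, already exists): d = {'a': 10, 'b': 172}
After line 4 (get('d', 5) returns default since 'd' not in d): d = {'a': 10, 'b': 172, 'c': 5}

{'a': 10, 'b': 172, 'c': 5}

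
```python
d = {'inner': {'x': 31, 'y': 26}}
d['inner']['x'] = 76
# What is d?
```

After line 1: d = {'inner': {'x': 31, 'y': 26}}
After line 2 (inner x overwritten): d = {'inner': {'x': 76, 'y': 26}}

{'inner': {'x': 76, 'y': 26}}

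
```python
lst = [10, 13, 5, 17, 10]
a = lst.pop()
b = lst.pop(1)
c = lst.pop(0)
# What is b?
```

After line 1: lst = [10, 13, 5, 17, 10]
After line 2 (pop() -> a = 10): lst = [10, 13, 5, 17]
After line 3 (pop(1) -> b = 13): lst = [10, 5, 17]
After line 4 (pop(0) -> c = 10): lst = [5, 17]

13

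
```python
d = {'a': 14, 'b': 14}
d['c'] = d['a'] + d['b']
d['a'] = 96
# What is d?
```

After line 1: d = {'a': 14, 'b': 14}
After line 2 (d['c'] = 14 + 14): d = {'a': 14, 'b': 14, 'c': 28}
After line 3: d = {'a': 96, 'b': 14, 'c': 28}

{'a': 96, 'b': 14, 'c': 28}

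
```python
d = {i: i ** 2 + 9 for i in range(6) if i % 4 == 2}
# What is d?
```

{2: 13}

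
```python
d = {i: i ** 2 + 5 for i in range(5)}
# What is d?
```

{0: 5, 1: 6, 2: 9, 3: 14, 4: 21}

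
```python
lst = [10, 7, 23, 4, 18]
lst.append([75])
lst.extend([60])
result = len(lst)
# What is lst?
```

After line 1: lst = [10, 7, 23, 4, 18]
After line 2 (append adds [75] as single element): lst = [10, 7, 23, 4, 18, [75]]
After line 3 (extend unpacks [60], adds 60): lst = [10, 7, 23, 4, 18, [75], 60]
After line 4: result = len(lst) = 7

[10, 7, 23, 4, 18, [75], 60]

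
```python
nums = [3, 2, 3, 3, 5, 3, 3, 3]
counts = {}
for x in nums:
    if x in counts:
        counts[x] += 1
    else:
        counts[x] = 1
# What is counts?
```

Initial: counts = {}, nums = [3, 2, 3, 3, 5, 3, 3, 3]
See 3: counts = {3: 1}
See 2: counts = {3: 1, 2: 1}
See 3: counts = {3: 2, 2: 1}
See 3: counts = {3: 3, 2: 1}
See 5: counts = {3: 3, 2: 1, 5: 1}
See 3: counts = {3: 4, 2: 1, 5: 1}
See 3: counts = {3: 5, 2: 1, 5: 1}
See 3: counts = {3: 6, 2: 1, 5: 1}

{3: 6, 2: 1, 5: 1}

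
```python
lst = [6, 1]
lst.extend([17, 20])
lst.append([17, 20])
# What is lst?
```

After line 1: lst = [6, 1]
After line 2 (extend unpacks [17, 20]): lst = [6, 1, 17, 20]
After line 3 (append adds [17, 20] as single element): lst = [6, 1, 17, 20, [17, 20]]

[6, 1, 17, 20, [17, 20]]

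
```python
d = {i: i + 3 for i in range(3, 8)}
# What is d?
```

{3: 6, 4: 7, 5: 8, 6: 9, 7: 10}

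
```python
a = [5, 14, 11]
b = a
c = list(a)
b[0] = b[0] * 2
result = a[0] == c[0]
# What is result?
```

After line 1: a = [5, 14, 11]
After line 2 (b = a, alias): a = [5, 14, 11], b = [5, 14, 11]
After line 3 (c = list(a) is a copy, new object): c = [5, 14, 11]
After line 4 (b[0] = 5 * 2 = 10; mutates shared a/b): a = b = [10, 14, 11], c = [5, 14, 11]
After line 5 (a[0] = 10, c[0] = 5; result = False)

False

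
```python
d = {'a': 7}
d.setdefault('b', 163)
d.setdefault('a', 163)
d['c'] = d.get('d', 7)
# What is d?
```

After line 1: d = {'a': 7}
After line 2 (setdefault adds 'b'=163): d = {'a': 7, 'b': 163}
After line 3 (setdefault 'a' no-op, already exists): d = {'a': 7, 'b': 163}
After line 4 (get('d', 7) returns default since 'd' not in d): d = {'a': 7, 'b': 163, 'c': 7}

{'a': 7, 'b': 163, 'c': 7}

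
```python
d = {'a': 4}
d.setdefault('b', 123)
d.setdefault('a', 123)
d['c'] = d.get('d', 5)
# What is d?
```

After line 1: d = {'a': 4}
After line 2 (setdefault adds 'b'=123): d = {'a': 4, 'b': 123}
After line 3 (setdefault 'a' no-op, already exists): d = {'a': 4, 'b': 123}
After line 4 (get('d', 5) returns default since 'd' not in d): d = {'a': 4, 'b': 123, 'c': 5}

{'a': 4, 'b': 123, 'c': 5}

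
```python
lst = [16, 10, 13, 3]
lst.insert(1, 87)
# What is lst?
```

[16, 87, 10, 13, 3]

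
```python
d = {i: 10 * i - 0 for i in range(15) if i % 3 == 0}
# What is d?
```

{0: 0, 3: 30, 6: 60, 9: 90, 12: 120}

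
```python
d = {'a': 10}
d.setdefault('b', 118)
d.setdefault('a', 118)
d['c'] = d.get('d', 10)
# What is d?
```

After line 1: d = {'a': 10}
After line 2 (setdefault adds 'b'=118): d = {'a': 10, 'b': 118}
After line 3 (setdefault 'a' no-op, already exists): d = {'a': 10, 'b': 118}
After line 4 (get('d', 10) returns default since 'd' not in d): d = {'a': 10, 'b': 118, 'c': 10}

{'a': 10, 'b': 118, 'c': 10}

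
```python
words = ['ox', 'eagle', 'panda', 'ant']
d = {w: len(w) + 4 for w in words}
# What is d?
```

{'ox': 6, 'eagle': 9, 'panda': 9, 'ant': 7}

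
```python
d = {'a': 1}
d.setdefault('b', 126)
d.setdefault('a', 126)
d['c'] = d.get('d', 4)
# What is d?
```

After line 1: d = {'a': 1}
After line 2 (setdefault adds 'b'=126): d = {'a': 1, 'b': 126}
After line 3 (setdefault 'a' no-op, already exists): d = {'a': 1, 'b': 126}
After line 4 (get('d', 4) returns default since 'd' not in d): d = {'a': 1, 'b': 126, 'c': 4}

{'a': 1, 'b': 126, 'c': 4}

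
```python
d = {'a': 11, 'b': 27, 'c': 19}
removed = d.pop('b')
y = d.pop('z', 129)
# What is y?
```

After line 1: d = {'a': 11, 'b': 27, 'c': 19}
After line 2 (pop 'b' returns 27): d = {'a': 11, 'c': 19}, removed = 27
After line 3 (pop 'z' missing, returns default 129): d = {'a': 11, 'c': 19}, y = 129

129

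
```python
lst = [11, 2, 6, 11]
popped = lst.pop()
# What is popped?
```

11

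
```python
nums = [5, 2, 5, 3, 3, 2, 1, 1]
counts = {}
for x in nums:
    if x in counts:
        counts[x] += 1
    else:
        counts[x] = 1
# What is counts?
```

Initial: counts = {}, nums = [5, 2, 5, 3, 3, 2, 1, 1]
See 5: counts = {5: 1}
See 2: counts = {5: 1, 2: 1}
See 5: counts = {5: 2, 2: 1}
See 3: counts = {5: 2, 2: 1, 3: 1}
See 3: counts = {5: 2, 2: 1, 3: 2}
See 2: counts = {5: 2, 2: 2, 3: 2}
See 1: counts = {5: 2, 2: 2, 3: 2, 1: 1}
See 1: counts = {5: 2, 2: 2, 3: 2, 1: 2}

{5: 2, 2: 2, 3: 2, 1: 2}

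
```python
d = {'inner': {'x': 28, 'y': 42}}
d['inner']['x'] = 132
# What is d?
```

After line 1: d = {'inner': {'x': 28, 'y': 42}}
After line 2 (inner x overwritten): d = {'inner': {'x': 132, 'y': 42}}

{'inner': {'x': 132, 'y': 42}}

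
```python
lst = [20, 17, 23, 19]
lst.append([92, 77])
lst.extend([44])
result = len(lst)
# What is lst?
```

After line 1: lst = [20, 17, 23, 19]
After line 2 (append adds [92, 77] as single element): lst = [20, 17, 23, 19, [92, 77]]
After line 3 (extend unpacks [44], adds 44): lst = [20, 17, 23, 19, [92, 77], 44]
After line 4: result = len(lst) = 6

[20, 17, 23, 19, [92, 77], 44]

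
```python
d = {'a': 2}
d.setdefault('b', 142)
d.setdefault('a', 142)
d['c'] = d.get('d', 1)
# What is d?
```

After line 1: d = {'a': 2}
After line 2 (setdefault adds 'b'=142): d = {'a': 2, 'b': 142}
After line 3 (setdefault 'a' no-op, already exists): d = {'a': 2, 'b': 142}
After line 4 (get('d', 1) returns default since 'd' not in d): d = {'a': 2, 'b': 142, 'c': 1}

{'a': 2, 'b': 142, 'c': 1}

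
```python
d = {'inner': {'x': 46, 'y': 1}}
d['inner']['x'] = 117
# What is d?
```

After line 1: d = {'inner': {'x': 46, 'y': 1}}
After line 2 (inner x overwritten): d = {'inner': {'x': 117, 'y': 1}}

{'inner': {'x': 117, 'y': 1}}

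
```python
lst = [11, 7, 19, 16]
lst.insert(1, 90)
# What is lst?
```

[11, 90, 7, 19, 16]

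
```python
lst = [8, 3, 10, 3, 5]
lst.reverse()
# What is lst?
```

[5, 3, 10, 3, 8]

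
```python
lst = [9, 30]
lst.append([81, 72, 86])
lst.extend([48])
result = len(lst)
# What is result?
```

After line 1: lst = [9, 30]
After line 2 (append adds [81, 72, 86] as single element): lst = [9, 30, [81, 72, 86]]
After line 3 (extend unpacks [48], adds 48): lst = [9, 30, [81, 72, 86], 48]
After line 4: result = len(lst) = 4

4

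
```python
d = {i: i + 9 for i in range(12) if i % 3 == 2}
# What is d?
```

{2: 11, 5: 14, 8: 17, 11: 20}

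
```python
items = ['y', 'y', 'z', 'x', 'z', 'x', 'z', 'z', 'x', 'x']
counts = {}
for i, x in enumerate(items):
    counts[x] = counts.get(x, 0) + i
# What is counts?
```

Initial: counts = {}, items = ['y', 'y', 'z', 'x', 'z', 'x', 'z', 'z', 'x', 'x']
i=0, x='y': counts = {'y': 0}
i=1, x='y': counts = {'y': 1}
i=2, x='z': counts = {'y': 1, 'z': 2}
i=3, x='x': counts = {'y': 1, 'z': 2, 'x': 3}
i=4, x='z': counts = {'y': 1, 'z': 6, 'x': 3}
i=5, x='x': counts = {'y': 1, 'z': 6, 'x': 8}
i=6, x='z': counts = {'y': 1, 'z': 12, 'x': 8}
i=7, x='z': counts = {'y': 1, 'z': 19, 'x': 8}
i=8, x='x': counts = {'y': 1, 'z': 19, 'x': 16}
i=9, x='x': counts = {'y': 1, 'z': 19, 'x': 25}

{'y': 1, 'z': 19, 'x': 25}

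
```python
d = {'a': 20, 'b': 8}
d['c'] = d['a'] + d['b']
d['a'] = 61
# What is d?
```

After line 1: d = {'a': 20, 'b': 8}
After line 2 (d['c'] = 20 + 8): d = {'a': 20, 'b': 8, 'c': 28}
After line 3: d = {'a': 61, 'b': 8, 'c': 28}

{'a': 61, 'b': 8, 'c': 28}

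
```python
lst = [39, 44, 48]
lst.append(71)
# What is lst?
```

[39, 44, 48, 71]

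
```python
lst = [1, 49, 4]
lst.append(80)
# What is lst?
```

[1, 49, 4, 80]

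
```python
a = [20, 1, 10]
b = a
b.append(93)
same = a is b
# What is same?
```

After line 1: a = [20, 1, 10]
After line 2 (b = a is an alias, same object): a = [20, 1, 10], b = [20, 1, 10]
After line 3 (b.append mutates the shared list): a = [20, 1, 10, 93], b = [20, 1, 10, 93]
After line 4 (same = a is b; same object -> True): same = True

True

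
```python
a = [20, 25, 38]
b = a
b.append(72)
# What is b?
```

After line 1: a = [20, 25, 38]
After line 2 (b = a is an alias, same object): a = [20, 25, 38], b = [20, 25, 38]
After line 3 (b.append mutates the shared list): a = [20, 25, 38, 72], b = [20, 25, 38, 72]

[20, 25, 38, 72]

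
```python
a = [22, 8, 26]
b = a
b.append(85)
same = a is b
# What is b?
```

After line 1: a = [22, 8, 26]
After line 2 (b = a is an alias, same object): a = [22, 8, 26], b = [22, 8, 26]
After line 3 (b.append mutates the shared list): a = [22, 8, 26, 85], b = [22, 8, 26, 85]
After line 4 (same = a is b; same object -> True): same = True

[22, 8, 26, 85]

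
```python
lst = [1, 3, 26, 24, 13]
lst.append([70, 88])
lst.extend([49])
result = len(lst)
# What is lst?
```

After line 1: lst = [1, 3, 26, 24, 13]
After line 2 (append adds [70, 88] as single element): lst = [1, 3, 26, 24, 13, [70, 88]]
After line 3 (extend unpacks [49], adds 49): lst = [1, 3, 26, 24, 13, [70, 88], 49]
After line 4: result = len(lst) = 7

[1, 3, 26, 24, 13, [70, 88], 49]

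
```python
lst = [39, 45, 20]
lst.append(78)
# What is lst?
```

[39, 45, 20, 78]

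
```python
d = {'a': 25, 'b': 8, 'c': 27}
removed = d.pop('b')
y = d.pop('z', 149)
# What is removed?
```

After line 1: d = {'a': 25, 'b': 8, 'c': 27}
After line 2 (pop 'b' returns 8): d = {'a': 25, 'c': 27}, removed = 8
After line 3 (pop 'z' missing, returns default 149): d = {'a': 25, 'c': 27}, y = 149

8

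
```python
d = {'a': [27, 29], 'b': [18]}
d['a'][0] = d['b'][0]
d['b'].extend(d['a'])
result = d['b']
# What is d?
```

After line 1: d = {'a': [27, 29], 'b': [18]}
After line 2 (a[0] = b[0] = 18): d = {'a': [18, 29], 'b': [18]}
After line 3 (b.extend(a) appends [18, 29]): d = {'a': [18, 29], 'b': [18, 18, 29]}
After line 4: result = d['b'] = [18, 18, 29]

{'a': [18, 29], 'b': [18, 18, 29]}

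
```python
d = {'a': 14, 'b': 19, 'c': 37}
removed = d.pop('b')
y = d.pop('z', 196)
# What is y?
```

After line 1: d = {'a': 14, 'b': 19, 'c': 37}
After line 2 (pop 'b' returns 19): d = {'a': 14, 'c': 37}, removed = 19
After line 3 (pop 'z' missing, returns default 196): d = {'a': 14, 'c': 37}, y = 196

196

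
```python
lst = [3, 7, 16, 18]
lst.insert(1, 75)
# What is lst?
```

[3, 75, 7, 16, 18]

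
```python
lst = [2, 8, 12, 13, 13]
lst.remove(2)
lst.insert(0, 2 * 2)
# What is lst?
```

After line 1: lst = [2, 8, 12, 13, 13]
After line 2 (remove first 2): lst = [8, 12, 13, 13]
After line 3 (insert 4 at index 0): lst = [4, 8, 12, 13, 13]

[4, 8, 12, 13, 13]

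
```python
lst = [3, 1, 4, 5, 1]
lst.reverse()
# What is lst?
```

[1, 5, 4, 1, 3]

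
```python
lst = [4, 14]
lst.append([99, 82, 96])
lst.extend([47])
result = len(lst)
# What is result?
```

After line 1: lst = [4, 14]
After line 2 (append adds [99, 82, 96] as single element): lst = [4, 14, [99, 82, 96]]
After line 3 (extend unpacks [47], adds 47): lst = [4, 14, [99, 82, 96], 47]
After line 4: result = len(lst) = 4

4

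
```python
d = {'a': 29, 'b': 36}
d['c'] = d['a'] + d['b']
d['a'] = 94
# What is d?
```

After line 1: d = {'a': 29, 'b': 36}
After line 2 (d['c'] = 29 + 36): d = {'a': 29, 'b': 36, 'c': 65}
After line 3: d = {'a': 94, 'b': 36, 'c': 65}

{'a': 94, 'b': 36, 'c': 65}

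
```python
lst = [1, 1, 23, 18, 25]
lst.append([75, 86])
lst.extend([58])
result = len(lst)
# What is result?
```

After line 1: lst = [1, 1, 23, 18, 25]
After line 2 (append adds [75, 86] as single element): lst = [1, 1, 23, 18, 25, [75, 86]]
After line 3 (extend unpacks [58], adds 58): lst = [1, 1, 23, 18, 25, [75, 86], 58]
After line 4: result = len(lst) = 7

7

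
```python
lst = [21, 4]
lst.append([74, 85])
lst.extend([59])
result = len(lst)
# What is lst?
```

After line 1: lst = [21, 4]
After line 2 (append adds [74, 85] as single element): lst = [21, 4, [74, 85]]
After line 3 (extend unpacks [59], adds 59): lst = [21, 4, [74, 85], 59]
After line 4: result = len(lst) = 4

[21, 4, [74, 85], 59]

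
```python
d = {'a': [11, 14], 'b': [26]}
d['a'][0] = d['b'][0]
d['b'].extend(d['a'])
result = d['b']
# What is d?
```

After line 1: d = {'a': [11, 14], 'b': [26]}
After line 2 (a[0] = b[0] = 26): d = {'a': [26, 14], 'b': [26]}
After line 3 (b.extend(a) appends [26, 14]): d = {'a': [26, 14], 'b': [26, 26, 14]}
After line 4: result = d['b'] = [26, 26, 14]

{'a': [26, 14], 'b': [26, 26, 14]}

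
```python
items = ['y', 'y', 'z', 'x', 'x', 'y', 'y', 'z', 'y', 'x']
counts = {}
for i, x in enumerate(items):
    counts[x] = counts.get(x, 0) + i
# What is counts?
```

Initial: counts = {}, items = ['y', 'y', 'z', 'x', 'x', 'y', 'y', 'z', 'y', 'x']
i=0, x='y': counts = {'y': 0}
i=1, x='y': counts = {'y': 1}
i=2, x='z': counts = {'y': 1, 'z': 2}
i=3, x='x': counts = {'y': 1, 'z': 2, 'x': 3}
i=4, x='x': counts = {'y': 1, 'z': 2, 'x': 7}
i=5, x='y': counts = {'y': 6, 'z': 2, 'x': 7}
i=6, x='y': counts = {'y': 12, 'z': 2, 'x': 7}
i=7, x='z': counts = {'y': 12, 'z': 9, 'x': 7}
i=8, x='y': counts = {'y': 20, 'z': 9, 'x': 7}
i=9, x='x': counts = {'y': 20, 'z': 9, 'x': 16}

{'y': 20, 'z': 9, 'x': 16}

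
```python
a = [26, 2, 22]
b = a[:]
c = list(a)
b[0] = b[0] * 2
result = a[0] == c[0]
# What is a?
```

After line 1: a = [26, 2, 22]
After line 2 (b = a[:], copy): a = [26, 2, 22], b = [26, 2, 22]
After line 3 (c = list(a) is a copy, new object): c = [26, 2, 22]
After line 4 (b[0] = 26 * 2 = 52; only b mutates (copy)): a = [26, 2, 22], b = [52, 2, 22], c = [26, 2, 22]
After line 5 (a[0] = 26, c[0] = 26; result = True)

[26, 2, 22]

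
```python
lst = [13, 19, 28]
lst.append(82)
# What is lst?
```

[13, 19, 28, 82]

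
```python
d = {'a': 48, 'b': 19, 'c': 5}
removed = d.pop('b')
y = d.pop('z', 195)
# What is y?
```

After line 1: d = {'a': 48, 'b': 19, 'c': 5}
After line 2 (pop 'b' returns 19): d = {'a': 48, 'c': 5}, removed = 19
After line 3 (pop 'z' missing, returns default 195): d = {'a': 48, 'c': 5}, y = 195

195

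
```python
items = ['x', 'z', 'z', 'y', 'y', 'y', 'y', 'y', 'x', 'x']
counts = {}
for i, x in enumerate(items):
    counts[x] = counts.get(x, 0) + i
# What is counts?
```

Initial: counts = {}, items = ['x', 'z', 'z', 'y', 'y', 'y', 'y', 'y', 'x', 'x']
i=0, x='x': counts = {'x': 0}
i=1, x='z': counts = {'x': 0, 'z': 1}
i=2, x='z': counts = {'x': 0, 'z': 3}
i=3, x='y': counts = {'x': 0, 'z': 3, 'y': 3}
i=4, x='y': counts = {'x': 0, 'z': 3, 'y': 7}
i=5, x='y': counts = {'x': 0, 'z': 3, 'y': 12}
i=6, x='y': counts = {'x': 0, 'z': 3, 'y': 18}
i=7, x='y': counts = {'x': 0, 'z': 3, 'y': 25}
i=8, x='x': counts = {'x': 8, 'z': 3, 'y': 25}
i=9, x='x': counts = {'x': 17, 'z': 3, 'y': 25}

{'x': 17, 'z': 3, 'y': 25}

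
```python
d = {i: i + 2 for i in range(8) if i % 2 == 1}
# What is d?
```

{1: 3, 3: 5, 5: 7, 7: 9}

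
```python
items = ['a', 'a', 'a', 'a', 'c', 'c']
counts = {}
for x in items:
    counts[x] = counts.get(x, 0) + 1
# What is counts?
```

Initial: counts = {}, items = ['a', 'a', 'a', 'a', 'c', 'c']
See 'a': counts = {'a': 1}
See 'a': counts = {'a': 2}
See 'a': counts = {'a': 3}
See 'a': counts = {'a': 4}
See 'c': counts = {'a': 4, 'c': 1}
See 'c': counts = {'a': 4, 'c': 2}

{'a': 4, 'c': 2}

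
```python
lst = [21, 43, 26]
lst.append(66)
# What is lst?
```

[21, 43, 26, 66]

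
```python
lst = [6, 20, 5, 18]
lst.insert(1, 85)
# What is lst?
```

[6, 85, 20, 5, 18]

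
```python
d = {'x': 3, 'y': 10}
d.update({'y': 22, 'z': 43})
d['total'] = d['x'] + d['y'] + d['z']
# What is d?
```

After line 1: d = {'x': 3, 'y': 10}
After line 2 (y overwritten, z added): d = {'x': 3, 'y': 22, 'z': 43}
After line 3 (total = 3 + 22 + 43 = 68): d = {'x': 3, 'y': 22, 'z': 43, 'total': 68}

{'x': 3, 'y': 22, 'z': 43, 'total': 68}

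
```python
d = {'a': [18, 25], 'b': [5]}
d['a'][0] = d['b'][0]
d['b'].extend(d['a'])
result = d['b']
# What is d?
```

After line 1: d = {'a': [18, 25], 'b': [5]}
After line 2 (a[0] = b[0] = 5): d = {'a': [5, 25], 'b': [5]}
After line 3 (b.extend(a) appends [5, 25]): d = {'a': [5, 25], 'b': [5, 5, 25]}
After line 4: result = d['b'] = [5, 5, 25]

{'a': [5, 25], 'b': [5, 5, 25]}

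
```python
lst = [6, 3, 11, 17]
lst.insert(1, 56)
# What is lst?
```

[6, 56, 3, 11, 17]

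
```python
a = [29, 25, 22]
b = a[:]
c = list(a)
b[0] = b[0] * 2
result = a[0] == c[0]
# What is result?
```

After line 1: a = [29, 25, 22]
After line 2 (b = a[:], copy): a = [29, 25, 22], b = [29, 25, 22]
After line 3 (c = list(a) is a copy, new object): c = [29, 25, 22]
After line 4 (b[0] = 29 * 2 = 58; only b mutates (copy)): a = [29, 25, 22], b = [58, 25, 22], c = [29, 25, 22]
After line 5 (a[0] = 29, c[0] = 29; result = True)

True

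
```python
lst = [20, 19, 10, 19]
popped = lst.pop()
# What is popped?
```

19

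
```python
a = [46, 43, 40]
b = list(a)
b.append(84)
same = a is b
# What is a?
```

After line 1: a = [46, 43, 40]
After line 2 (b = list(a) is a shallow copy, new object): a = [46, 43, 40], b = [46, 43, 40]
After line 3 (append only mutates b): a = [46, 43, 40], b = [46, 43, 40, 84]
After line 4 (same = a is b; different objects -> False): same = False

[46, 43, 40]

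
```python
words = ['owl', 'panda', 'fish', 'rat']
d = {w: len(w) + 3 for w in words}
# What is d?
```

{'owl': 6, 'panda': 8, 'fish': 7, 'rat': 6}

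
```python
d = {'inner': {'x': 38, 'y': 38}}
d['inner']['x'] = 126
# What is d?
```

After line 1: d = {'inner': {'x': 38, 'y': 38}}
After line 2 (inner x overwritten): d = {'inner': {'x': 126, 'y': 38}}

{'inner': {'x': 126, 'y': 38}}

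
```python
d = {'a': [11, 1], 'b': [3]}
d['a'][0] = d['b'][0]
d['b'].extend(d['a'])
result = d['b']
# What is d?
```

After line 1: d = {'a': [11, 1], 'b': [3]}
After line 2 (a[0] = b[0] = 3): d = {'a': [3, 1], 'b': [3]}
After line 3 (b.extend(a) appends [3, 1]): d = {'a': [3, 1], 'b': [3, 3, 1]}
After line 4: result = d['b'] = [3, 3, 1]

{'a': [3, 1], 'b': [3, 3, 1]}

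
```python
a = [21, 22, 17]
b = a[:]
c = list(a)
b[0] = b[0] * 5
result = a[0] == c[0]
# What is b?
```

After line 1: a = [21, 22, 17]
After line 2 (b = a[:], copy): a = [21, 22, 17], b = [21, 22, 17]
After line 3 (c = list(a) is a copy, new object): c = [21, 22, 17]
After line 4 (b[0] = 21 * 5 = 105; only b mutates (copy)): a = [21, 22, 17], b = [105, 22, 17], c = [21, 22, 17]
After line 5 (a[0] = 21, c[0] = 21; result = True)

[105, 22, 17]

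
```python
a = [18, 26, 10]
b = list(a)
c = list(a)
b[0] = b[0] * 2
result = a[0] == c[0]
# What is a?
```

After line 1: a = [18, 26, 10]
After line 2 (b = list(a), copy): a = [18, 26, 10], b = [18, 26, 10]
After line 3 (c = list(a) is a copy, new object): c = [18, 26, 10]
After line 4 (b[0] = 18 * 2 = 36; only b mutates (copy)): a = [18, 26, 10], b = [36, 26, 10], c = [18, 26, 10]
After line 5 (a[0] = 18, c[0] = 18; result = True)

[18, 26, 10]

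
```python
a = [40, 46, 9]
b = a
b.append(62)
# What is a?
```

After line 1: a = [40, 46, 9]
After line 2 (b = a is an alias, same object): a = [40, 46, 9], b = [40, 46, 9]
After line 3 (b.append mutates the shared list): a = [40, 46, 9, 62], b = [40, 46, 9, 62]

[40, 46, 9, 62]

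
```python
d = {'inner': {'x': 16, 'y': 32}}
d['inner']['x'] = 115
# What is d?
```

After line 1: d = {'inner': {'x': 16, 'y': 32}}
After line 2 (inner x overwritten): d = {'inner': {'x': 115, 'y': 32}}

{'inner': {'x': 115, 'y': 32}}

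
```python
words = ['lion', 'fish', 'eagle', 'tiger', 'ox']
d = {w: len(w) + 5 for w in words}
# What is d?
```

{'lion': 9, 'fish': 9, 'eagle': 10, 'tiger': 10, 'ox': 7}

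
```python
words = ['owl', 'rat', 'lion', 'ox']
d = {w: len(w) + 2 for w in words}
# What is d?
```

{'owl': 5, 'rat': 5, 'lion': 6, 'ox': 4}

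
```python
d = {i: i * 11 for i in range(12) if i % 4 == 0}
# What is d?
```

{0: 0, 4: 44, 8: 88}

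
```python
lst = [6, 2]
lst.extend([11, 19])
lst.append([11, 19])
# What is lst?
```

After line 1: lst = [6, 2]
After line 2 (extend unpacks [11, 19]): lst = [6, 2, 11, 19]
After line 3 (append adds [11, 19] as single element): lst = [6, 2, 11, 19, [11, 19]]

[6, 2, 11, 19, [11, 19]]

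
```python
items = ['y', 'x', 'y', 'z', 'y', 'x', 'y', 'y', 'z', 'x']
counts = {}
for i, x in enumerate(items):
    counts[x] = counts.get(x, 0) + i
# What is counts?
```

Initial: counts = {}, items = ['y', 'x', 'y', 'z', 'y', 'x', 'y', 'y', 'z', 'x']
i=0, x='y': counts = {'y': 0}
i=1, x='x': counts = {'y': 0, 'x': 1}
i=2, x='y': counts = {'y': 2, 'x': 1}
i=3, x='z': counts = {'y': 2, 'x': 1, 'z': 3}
i=4, x='y': counts = {'y': 6, 'x': 1, 'z': 3}
i=5, x='x': counts = {'y': 6, 'x': 6, 'z': 3}
i=6, x='y': counts = {'y': 12, 'x': 6, 'z': 3}
i=7, x='y': counts = {'y': 19, 'x': 6, 'z': 3}
i=8, x='z': counts = {'y': 19, 'x': 6, 'z': 11}
i=9, x='x': counts = {'y': 19, 'x': 15, 'z': 11}

{'y': 19, 'x': 15, 'z': 11}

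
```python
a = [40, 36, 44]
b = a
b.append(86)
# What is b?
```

After line 1: a = [40, 36, 44]
After line 2 (b = a is an alias, same object): a = [40, 36, 44], b = [40, 36, 44]
After line 3 (b.append mutates the shared list): a = [40, 36, 44, 86], b = [40, 36, 44, 86]

[40, 36, 44, 86]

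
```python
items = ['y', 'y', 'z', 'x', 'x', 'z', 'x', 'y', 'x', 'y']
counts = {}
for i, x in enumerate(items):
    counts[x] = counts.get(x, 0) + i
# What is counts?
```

Initial: counts = {}, items = ['y', 'y', 'z', 'x', 'x', 'z', 'x', 'y', 'x', 'y']
i=0, x='y': counts = {'y': 0}
i=1, x='y': counts = {'y': 1}
i=2, x='z': counts = {'y': 1, 'z': 2}
i=3, x='x': counts = {'y': 1, 'z': 2, 'x': 3}
i=4, x='x': counts = {'y': 1, 'z': 2, 'x': 7}
i=5, x='z': counts = {'y': 1, 'z': 7, 'x': 7}
i=6, x='x': counts = {'y': 1, 'z': 7, 'x': 13}
i=7, x='y': counts = {'y': 8, 'z': 7, 'x': 13}
i=8, x='x': counts = {'y': 8, 'z': 7, 'x': 21}
i=9, x='y': counts = {'y': 17, 'z': 7, 'x': 21}

{'y': 17, 'z': 7, 'x': 21}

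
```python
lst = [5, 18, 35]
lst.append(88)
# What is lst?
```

[5, 18, 35, 88]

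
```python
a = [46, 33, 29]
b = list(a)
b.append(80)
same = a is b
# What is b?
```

After line 1: a = [46, 33, 29]
After line 2 (b = list(a) is a shallow copy, new object): a = [46, 33, 29], b = [46, 33, 29]
After line 3 (append only mutates b): a = [46, 33, 29], b = [46, 33, 29, 80]
After line 4 (same = a is b; different objects -> False): same = False

[46, 33, 29, 80]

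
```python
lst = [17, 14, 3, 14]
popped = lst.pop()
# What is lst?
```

[17, 14, 3]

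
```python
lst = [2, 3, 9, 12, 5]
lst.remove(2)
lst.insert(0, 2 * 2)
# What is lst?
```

After line 1: lst = [2, 3, 9, 12, 5]
After line 2 (remove first 2): lst = [3, 9, 12, 5]
After line 3 (insert 4 at index 0): lst = [4, 3, 9, 12, 5]

[4, 3, 9, 12, 5]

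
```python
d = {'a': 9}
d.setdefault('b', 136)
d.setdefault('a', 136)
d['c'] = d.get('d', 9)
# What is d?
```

After line 1: d = {'a': 9}
After line 2 (setdefault adds 'b'=136): d = {'a': 9, 'b': 136}
After line 3 (setdefault 'a' no-op, already exists): d = {'a': 9, 'b': 136}
After line 4 (get('d', 9) returns default since 'd' not in d): d = {'a': 9, 'b': 136, 'c': 9}

{'a': 9, 'b': 136, 'c': 9}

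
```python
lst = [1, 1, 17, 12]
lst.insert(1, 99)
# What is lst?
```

[1, 99, 1, 17, 12]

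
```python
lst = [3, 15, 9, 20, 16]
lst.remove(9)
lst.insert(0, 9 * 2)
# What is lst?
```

After line 1: lst = [3, 15, 9, 20, 16]
After line 2 (remove first 9): lst = [3, 15, 20, 16]
After line 3 (insert 18 at index 0): lst = [18, 3, 15, 20, 16]

[18, 3, 15, 20, 16]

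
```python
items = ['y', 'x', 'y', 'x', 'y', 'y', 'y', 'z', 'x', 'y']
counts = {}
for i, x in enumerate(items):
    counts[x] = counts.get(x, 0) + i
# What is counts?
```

Initial: counts = {}, items = ['y', 'x', 'y', 'x', 'y', 'y', 'y', 'z', 'x', 'y']
i=0, x='y': counts = {'y': 0}
i=1, x='x': counts = {'y': 0, 'x': 1}
i=2, x='y': counts = {'y': 2, 'x': 1}
i=3, x='x': counts = {'y': 2, 'x': 4}
i=4, x='y': counts = {'y': 6, 'x': 4}
i=5, x='y': counts = {'y': 11, 'x': 4}
i=6, x='y': counts = {'y': 17, 'x': 4}
i=7, x='z': counts = {'y': 17, 'x': 4, 'z': 7}
i=8, x='x': counts = {'y': 17, 'x': 12, 'z': 7}
i=9, x='y': counts = {'y': 26, 'x': 12, 'z': 7}

{'y': 26, 'x': 12, 'z': 7}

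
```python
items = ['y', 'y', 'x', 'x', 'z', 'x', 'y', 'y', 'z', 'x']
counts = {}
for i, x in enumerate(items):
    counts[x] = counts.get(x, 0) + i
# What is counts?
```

Initial: counts = {}, items = ['y', 'y', 'x', 'x', 'z', 'x', 'y', 'y', 'z', 'x']
i=0, x='y': counts = {'y': 0}
i=1, x='y': counts = {'y': 1}
i=2, x='x': counts = {'y': 1, 'x': 2}
i=3, x='x': counts = {'y': 1, 'x': 5}
i=4, x='z': counts = {'y': 1, 'x': 5, 'z': 4}
i=5, x='x': counts = {'y': 1, 'x': 10, 'z': 4}
i=6, x='y': counts = {'y': 7, 'x': 10, 'z': 4}
i=7, x='y': counts = {'y': 14, 'x': 10, 'z': 4}
i=8, x='z': counts = {'y': 14, 'x': 10, 'z': 12}
i=9, x='x': counts = {'y': 14, 'x': 19, 'z': 12}

{'y': 14, 'x': 19, 'z': 12}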